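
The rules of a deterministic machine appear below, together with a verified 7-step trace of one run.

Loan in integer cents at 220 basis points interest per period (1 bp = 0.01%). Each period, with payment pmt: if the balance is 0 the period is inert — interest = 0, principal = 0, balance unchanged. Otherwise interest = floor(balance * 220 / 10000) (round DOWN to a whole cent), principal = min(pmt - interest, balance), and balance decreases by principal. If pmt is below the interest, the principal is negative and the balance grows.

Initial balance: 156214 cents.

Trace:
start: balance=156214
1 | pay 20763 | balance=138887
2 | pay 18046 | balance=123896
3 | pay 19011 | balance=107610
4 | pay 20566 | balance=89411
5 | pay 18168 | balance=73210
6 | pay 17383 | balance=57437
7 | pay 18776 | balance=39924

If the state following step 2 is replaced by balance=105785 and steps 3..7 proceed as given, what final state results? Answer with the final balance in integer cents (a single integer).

state after step 2 := balance=105785
3 | pay 19011 | balance=89101
4 | pay 20566 | balance=70495
5 | pay 18168 | balance=53877
6 | pay 17383 | balance=37679
7 | pay 18776 | balance=19731

19731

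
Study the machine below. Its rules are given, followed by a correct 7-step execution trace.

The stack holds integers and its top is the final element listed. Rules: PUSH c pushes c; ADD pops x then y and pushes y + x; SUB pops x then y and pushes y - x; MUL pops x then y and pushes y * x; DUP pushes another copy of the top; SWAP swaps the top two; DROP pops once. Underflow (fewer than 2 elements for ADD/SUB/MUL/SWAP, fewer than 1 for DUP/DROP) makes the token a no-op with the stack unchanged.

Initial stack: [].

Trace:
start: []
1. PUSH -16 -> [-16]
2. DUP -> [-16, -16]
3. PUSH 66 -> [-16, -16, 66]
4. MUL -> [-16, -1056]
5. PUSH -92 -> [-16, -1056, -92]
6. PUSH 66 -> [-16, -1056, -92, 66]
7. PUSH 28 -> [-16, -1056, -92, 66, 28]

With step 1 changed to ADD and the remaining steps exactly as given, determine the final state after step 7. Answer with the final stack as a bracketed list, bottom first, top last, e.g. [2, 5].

(re-executing from step 1 with the substitution; state before step 1: [])
1. ADD -> []
2. DUP -> []
3. PUSH 66 -> [66]
4. MUL -> [66]
5. PUSH -92 -> [66, -92]
6. PUSH 66 -> [66, -92, 66]
7. PUSH 28 -> [66, -92, 66, 28]

[66, -92, 66, 28]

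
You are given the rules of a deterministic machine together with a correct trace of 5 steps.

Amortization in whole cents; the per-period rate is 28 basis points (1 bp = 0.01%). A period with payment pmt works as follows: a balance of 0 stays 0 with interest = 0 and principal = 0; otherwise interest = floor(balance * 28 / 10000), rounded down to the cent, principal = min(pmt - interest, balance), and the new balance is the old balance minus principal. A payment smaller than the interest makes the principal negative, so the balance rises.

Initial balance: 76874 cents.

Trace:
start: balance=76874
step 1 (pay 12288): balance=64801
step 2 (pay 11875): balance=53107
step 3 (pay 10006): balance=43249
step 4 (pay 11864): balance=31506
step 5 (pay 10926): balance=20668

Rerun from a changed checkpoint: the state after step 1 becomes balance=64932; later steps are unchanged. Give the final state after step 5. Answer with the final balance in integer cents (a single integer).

state after step 1 := balance=64932
step 2 (pay 11875): balance=53238
step 3 (pay 10006): balance=43381
step 4 (pay 11864): balance=31638
step 5 (pay 10926): balance=20800

20800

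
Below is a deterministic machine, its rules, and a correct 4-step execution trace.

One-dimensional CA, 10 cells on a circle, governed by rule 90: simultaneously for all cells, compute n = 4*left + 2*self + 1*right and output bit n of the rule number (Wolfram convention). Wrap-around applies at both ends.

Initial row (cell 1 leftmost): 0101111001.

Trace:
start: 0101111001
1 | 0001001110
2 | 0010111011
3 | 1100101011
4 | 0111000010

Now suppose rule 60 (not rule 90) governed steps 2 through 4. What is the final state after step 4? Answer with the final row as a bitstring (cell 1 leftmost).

0101110011

(re-executing steps 2..4 under rule 60; state before step 2: 0001001110)
2 | 0001101001
3 | 1001011101
4 | 0101110011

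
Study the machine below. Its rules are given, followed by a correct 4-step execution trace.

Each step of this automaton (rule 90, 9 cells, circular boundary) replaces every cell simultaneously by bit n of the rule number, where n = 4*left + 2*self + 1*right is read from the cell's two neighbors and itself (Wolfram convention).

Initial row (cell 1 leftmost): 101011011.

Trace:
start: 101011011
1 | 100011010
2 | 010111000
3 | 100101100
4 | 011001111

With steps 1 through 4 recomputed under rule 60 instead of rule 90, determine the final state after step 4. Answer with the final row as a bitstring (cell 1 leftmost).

000101110

(re-executing steps 1..4 under rule 60; state before step 1: 101011011)
1 | 011110110
2 | 010001101
3 | 111001011
4 | 000101110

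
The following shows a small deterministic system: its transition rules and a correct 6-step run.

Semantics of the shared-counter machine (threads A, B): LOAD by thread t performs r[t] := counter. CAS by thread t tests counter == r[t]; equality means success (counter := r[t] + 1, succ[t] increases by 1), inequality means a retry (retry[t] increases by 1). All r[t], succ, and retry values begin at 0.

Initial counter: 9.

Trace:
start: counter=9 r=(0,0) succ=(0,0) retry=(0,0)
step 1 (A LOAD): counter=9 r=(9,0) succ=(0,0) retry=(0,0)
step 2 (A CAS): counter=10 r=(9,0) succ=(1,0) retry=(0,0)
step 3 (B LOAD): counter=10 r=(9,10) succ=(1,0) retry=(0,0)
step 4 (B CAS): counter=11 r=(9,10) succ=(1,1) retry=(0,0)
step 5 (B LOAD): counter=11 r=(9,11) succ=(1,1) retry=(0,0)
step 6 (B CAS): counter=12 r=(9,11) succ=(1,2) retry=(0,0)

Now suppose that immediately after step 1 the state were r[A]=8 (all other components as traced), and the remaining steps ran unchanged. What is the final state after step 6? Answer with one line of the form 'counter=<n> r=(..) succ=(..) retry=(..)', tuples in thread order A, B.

counter=11 r=(8,10) succ=(0,2) retry=(1,0)

state after step 1 := counter=9 r=(8,0) succ=(0,0) retry=(0,0)
step 2 (A CAS): counter=9 r=(8,0) succ=(0,0) retry=(1,0)
step 3 (B LOAD): counter=9 r=(8,9) succ=(0,0) retry=(1,0)
step 4 (B CAS): counter=10 r=(8,9) succ=(0,1) retry=(1,0)
step 5 (B LOAD): counter=10 r=(8,10) succ=(0,1) retry=(1,0)
step 6 (B CAS): counter=11 r=(8,10) succ=(0,2) retry=(1,0)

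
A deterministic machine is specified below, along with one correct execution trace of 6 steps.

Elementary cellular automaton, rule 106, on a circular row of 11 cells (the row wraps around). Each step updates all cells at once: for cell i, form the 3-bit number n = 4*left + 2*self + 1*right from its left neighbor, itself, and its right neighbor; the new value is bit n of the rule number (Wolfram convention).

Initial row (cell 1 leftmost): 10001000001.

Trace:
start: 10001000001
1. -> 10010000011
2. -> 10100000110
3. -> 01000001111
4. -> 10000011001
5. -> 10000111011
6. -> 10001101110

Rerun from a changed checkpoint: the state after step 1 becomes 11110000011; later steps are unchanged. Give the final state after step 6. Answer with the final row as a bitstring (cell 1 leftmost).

00001100101

state after step 1 := 11110000011
2. -> 00010000110
3. -> 00100001110
4. -> 01000011010
5. -> 10000111100
6. -> 00001100101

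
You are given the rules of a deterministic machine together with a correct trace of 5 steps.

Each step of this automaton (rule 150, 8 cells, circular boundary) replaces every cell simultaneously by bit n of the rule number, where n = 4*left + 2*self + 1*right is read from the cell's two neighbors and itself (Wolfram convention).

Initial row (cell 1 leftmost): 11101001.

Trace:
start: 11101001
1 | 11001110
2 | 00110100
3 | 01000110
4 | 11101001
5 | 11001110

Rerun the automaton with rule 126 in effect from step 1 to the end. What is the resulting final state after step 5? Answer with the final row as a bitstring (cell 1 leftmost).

(re-executing steps 1..5 under rule 126; state before step 1: 11101001)
1 | 00111111
2 | 11100001
3 | 00110011
4 | 11111111
5 | 00000000

00000000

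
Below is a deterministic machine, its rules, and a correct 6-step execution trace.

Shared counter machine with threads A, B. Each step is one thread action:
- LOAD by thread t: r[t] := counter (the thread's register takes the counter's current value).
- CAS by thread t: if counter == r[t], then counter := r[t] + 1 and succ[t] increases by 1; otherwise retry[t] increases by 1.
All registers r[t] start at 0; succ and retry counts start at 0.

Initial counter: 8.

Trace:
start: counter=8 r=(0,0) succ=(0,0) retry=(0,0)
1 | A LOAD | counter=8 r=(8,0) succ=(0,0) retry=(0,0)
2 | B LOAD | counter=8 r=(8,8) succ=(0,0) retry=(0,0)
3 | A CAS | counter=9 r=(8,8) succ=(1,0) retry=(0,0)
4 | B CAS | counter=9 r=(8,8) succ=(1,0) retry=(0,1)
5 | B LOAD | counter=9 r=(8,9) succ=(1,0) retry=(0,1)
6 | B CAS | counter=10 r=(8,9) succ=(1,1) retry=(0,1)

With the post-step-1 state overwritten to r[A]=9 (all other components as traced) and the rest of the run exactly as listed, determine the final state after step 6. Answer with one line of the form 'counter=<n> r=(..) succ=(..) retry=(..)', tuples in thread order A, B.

counter=10 r=(9,9) succ=(0,2) retry=(1,0)

state after step 1 := counter=8 r=(9,0) succ=(0,0) retry=(0,0)
2 | B LOAD | counter=8 r=(9,8) succ=(0,0) retry=(0,0)
3 | A CAS | counter=8 r=(9,8) succ=(0,0) retry=(1,0)
4 | B CAS | counter=9 r=(9,8) succ=(0,1) retry=(1,0)
5 | B LOAD | counter=9 r=(9,9) succ=(0,1) retry=(1,0)
6 | B CAS | counter=10 r=(9,9) succ=(0,2) retry=(1,0)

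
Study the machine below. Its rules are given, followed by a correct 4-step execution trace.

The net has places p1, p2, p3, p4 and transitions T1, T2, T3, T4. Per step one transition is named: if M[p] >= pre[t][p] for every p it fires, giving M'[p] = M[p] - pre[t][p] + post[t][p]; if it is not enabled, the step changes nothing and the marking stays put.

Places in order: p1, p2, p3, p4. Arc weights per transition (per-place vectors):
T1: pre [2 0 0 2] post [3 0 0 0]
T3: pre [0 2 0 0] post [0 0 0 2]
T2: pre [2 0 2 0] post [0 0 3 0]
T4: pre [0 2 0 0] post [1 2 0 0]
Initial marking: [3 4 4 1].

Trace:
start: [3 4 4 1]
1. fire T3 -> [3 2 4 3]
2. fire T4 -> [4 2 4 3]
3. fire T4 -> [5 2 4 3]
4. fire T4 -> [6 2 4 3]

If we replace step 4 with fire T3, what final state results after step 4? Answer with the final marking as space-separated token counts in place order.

(re-executing from step 4 with the substitution; state before step 4: [5 2 4 3])
4. fire T3 -> [5 0 4 5]

5 0 4 5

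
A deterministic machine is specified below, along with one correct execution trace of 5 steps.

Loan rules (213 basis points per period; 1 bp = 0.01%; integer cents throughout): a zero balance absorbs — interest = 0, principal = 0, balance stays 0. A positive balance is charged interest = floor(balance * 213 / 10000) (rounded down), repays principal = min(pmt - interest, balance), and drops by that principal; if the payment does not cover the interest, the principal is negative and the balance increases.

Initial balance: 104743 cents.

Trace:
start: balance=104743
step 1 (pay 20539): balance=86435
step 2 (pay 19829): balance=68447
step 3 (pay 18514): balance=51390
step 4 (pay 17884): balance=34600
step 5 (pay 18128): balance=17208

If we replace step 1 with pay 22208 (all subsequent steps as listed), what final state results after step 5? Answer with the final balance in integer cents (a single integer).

15393

(re-executing from step 1 with the substitution; state before step 1: balance=104743)
step 1 (pay 22208): balance=84766
step 2 (pay 19829): balance=66742
step 3 (pay 18514): balance=49649
step 4 (pay 17884): balance=32822
step 5 (pay 18128): balance=15393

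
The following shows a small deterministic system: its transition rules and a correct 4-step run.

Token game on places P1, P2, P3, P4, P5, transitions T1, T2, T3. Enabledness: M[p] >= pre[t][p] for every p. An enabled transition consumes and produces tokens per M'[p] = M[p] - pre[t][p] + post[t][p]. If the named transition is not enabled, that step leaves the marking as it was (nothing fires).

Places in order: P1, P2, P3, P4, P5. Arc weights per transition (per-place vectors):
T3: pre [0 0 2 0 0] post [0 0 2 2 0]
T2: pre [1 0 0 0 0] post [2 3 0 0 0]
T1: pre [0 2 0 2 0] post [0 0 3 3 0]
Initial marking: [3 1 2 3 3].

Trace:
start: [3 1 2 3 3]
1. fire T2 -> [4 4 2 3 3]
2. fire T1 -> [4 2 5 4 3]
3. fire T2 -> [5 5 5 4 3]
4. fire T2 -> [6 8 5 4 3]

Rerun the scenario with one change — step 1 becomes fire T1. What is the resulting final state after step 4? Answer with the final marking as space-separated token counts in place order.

(re-executing from step 1 with the substitution; state before step 1: [3 1 2 3 3])
1. fire T1 -> [3 1 2 3 3]
2. fire T1 -> [3 1 2 3 3]
3. fire T2 -> [4 4 2 3 3]
4. fire T2 -> [5 7 2 3 3]

5 7 2 3 3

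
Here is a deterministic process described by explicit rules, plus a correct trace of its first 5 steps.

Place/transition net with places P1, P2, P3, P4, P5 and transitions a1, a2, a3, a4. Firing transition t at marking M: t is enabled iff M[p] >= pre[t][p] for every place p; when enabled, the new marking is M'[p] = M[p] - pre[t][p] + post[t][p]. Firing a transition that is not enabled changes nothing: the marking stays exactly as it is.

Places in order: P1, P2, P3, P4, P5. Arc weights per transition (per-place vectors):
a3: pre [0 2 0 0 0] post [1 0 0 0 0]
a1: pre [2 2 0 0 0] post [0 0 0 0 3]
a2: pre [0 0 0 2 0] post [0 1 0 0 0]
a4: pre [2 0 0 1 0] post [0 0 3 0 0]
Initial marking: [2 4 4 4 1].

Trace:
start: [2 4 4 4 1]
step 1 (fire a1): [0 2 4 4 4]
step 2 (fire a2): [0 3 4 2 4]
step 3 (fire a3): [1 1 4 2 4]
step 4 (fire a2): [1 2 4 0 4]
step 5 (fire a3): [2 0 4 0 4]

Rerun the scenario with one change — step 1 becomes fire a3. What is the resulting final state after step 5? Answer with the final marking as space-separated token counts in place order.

5 0 4 0 1

(re-executing from step 1 with the substitution; state before step 1: [2 4 4 4 1])
step 1 (fire a3): [3 2 4 4 1]
step 2 (fire a2): [3 3 4 2 1]
step 3 (fire a3): [4 1 4 2 1]
step 4 (fire a2): [4 2 4 0 1]
step 5 (fire a3): [5 0 4 0 1]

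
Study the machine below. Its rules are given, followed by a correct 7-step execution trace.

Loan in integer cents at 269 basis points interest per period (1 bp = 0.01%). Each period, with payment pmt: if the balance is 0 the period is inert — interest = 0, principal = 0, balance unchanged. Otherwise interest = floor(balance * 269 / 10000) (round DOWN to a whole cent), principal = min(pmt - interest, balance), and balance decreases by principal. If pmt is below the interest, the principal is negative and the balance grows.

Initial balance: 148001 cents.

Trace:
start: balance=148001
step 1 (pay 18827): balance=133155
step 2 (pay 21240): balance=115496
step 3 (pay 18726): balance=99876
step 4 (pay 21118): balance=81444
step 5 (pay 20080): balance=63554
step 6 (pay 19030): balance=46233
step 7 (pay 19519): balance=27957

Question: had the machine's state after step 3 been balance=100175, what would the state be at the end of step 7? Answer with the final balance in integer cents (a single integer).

28291

state after step 3 := balance=100175
step 4 (pay 21118): balance=81751
step 5 (pay 20080): balance=63870
step 6 (pay 19030): balance=46558
step 7 (pay 19519): balance=28291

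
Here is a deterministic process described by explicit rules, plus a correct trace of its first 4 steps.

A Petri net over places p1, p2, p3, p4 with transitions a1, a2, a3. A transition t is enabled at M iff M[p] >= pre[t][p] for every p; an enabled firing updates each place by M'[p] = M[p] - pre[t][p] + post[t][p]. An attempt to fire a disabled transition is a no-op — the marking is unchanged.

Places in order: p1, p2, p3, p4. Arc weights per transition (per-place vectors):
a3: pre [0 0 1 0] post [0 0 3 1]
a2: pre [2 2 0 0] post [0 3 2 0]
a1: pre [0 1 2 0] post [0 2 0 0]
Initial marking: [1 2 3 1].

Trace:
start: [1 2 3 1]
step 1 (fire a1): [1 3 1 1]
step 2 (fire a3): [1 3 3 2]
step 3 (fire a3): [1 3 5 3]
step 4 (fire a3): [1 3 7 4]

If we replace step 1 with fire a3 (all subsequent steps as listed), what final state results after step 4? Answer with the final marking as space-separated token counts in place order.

1 2 11 5

(re-executing from step 1 with the substitution; state before step 1: [1 2 3 1])
step 1 (fire a3): [1 2 5 2]
step 2 (fire a3): [1 2 7 3]
step 3 (fire a3): [1 2 9 4]
step 4 (fire a3): [1 2 11 5]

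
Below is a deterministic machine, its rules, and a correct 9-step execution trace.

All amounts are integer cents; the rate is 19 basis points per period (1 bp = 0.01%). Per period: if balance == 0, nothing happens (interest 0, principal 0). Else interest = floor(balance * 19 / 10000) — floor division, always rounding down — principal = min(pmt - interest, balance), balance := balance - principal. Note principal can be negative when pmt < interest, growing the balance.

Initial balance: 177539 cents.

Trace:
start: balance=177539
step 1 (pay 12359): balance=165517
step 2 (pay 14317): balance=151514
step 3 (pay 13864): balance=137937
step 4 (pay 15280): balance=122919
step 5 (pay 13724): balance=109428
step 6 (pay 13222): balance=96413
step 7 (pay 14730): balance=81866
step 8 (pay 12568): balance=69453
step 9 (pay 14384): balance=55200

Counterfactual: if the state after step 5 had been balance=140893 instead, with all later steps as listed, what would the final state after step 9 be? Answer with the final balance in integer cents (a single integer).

86906

state after step 5 := balance=140893
step 6 (pay 13222): balance=127938
step 7 (pay 14730): balance=113451
step 8 (pay 12568): balance=101098
step 9 (pay 14384): balance=86906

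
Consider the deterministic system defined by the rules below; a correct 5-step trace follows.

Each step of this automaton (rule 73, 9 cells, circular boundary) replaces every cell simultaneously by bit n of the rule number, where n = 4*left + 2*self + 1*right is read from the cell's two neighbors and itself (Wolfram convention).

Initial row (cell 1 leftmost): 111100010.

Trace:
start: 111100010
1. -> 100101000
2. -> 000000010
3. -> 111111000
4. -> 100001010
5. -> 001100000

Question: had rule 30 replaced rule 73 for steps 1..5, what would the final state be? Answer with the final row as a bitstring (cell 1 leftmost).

110000010

(re-executing steps 1..5 under rule 30; state before step 1: 111100010)
1. -> 100010110
2. -> 110110100
3. -> 100100111
4. -> 011111100
5. -> 110000010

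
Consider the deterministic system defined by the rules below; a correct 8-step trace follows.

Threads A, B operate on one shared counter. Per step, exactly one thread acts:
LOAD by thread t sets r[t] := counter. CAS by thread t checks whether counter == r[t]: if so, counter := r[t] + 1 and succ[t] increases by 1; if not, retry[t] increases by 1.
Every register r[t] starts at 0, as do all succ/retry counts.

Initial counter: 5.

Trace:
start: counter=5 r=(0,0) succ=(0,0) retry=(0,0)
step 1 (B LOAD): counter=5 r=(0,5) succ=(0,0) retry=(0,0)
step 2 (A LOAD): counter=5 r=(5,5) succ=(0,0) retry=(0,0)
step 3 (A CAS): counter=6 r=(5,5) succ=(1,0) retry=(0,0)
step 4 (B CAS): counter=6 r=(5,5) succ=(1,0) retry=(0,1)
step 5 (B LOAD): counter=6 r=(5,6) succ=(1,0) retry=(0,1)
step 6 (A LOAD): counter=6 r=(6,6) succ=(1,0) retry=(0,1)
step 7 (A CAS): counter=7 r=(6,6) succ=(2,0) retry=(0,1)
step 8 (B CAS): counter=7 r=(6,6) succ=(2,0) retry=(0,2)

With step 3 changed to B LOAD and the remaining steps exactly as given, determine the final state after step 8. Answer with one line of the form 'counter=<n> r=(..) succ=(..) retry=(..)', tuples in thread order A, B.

counter=7 r=(6,6) succ=(1,1) retry=(0,1)

(re-executing from step 3 with the substitution; state before step 3: counter=5 r=(5,5) succ=(0,0) retry=(0,0))
step 3 (B LOAD): counter=5 r=(5,5) succ=(0,0) retry=(0,0)
step 4 (B CAS): counter=6 r=(5,5) succ=(0,1) retry=(0,0)
step 5 (B LOAD): counter=6 r=(5,6) succ=(0,1) retry=(0,0)
step 6 (A LOAD): counter=6 r=(6,6) succ=(0,1) retry=(0,0)
step 7 (A CAS): counter=7 r=(6,6) succ=(1,1) retry=(0,0)
step 8 (B CAS): counter=7 r=(6,6) succ=(1,1) retry=(0,1)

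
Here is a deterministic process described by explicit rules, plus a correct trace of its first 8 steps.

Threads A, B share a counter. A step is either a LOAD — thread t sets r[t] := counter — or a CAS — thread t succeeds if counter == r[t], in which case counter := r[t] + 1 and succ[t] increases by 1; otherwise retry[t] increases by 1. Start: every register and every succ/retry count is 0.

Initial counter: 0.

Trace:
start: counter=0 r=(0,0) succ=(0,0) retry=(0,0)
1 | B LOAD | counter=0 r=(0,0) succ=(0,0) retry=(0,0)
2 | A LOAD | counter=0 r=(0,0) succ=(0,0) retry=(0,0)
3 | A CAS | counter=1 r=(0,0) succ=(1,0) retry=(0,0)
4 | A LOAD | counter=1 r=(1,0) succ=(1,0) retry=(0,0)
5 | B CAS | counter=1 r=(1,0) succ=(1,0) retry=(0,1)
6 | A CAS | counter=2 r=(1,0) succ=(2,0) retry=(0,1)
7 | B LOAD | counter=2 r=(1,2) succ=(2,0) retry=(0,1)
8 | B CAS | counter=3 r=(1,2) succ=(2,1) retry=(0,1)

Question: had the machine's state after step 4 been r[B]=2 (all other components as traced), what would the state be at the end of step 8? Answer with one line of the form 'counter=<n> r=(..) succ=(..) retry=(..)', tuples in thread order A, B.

state after step 4 := counter=1 r=(1,2) succ=(1,0) retry=(0,0)
5 | B CAS | counter=1 r=(1,2) succ=(1,0) retry=(0,1)
6 | A CAS | counter=2 r=(1,2) succ=(2,0) retry=(0,1)
7 | B LOAD | counter=2 r=(1,2) succ=(2,0) retry=(0,1)
8 | B CAS | counter=3 r=(1,2) succ=(2,1) retry=(0,1)

counter=3 r=(1,2) succ=(2,1) retry=(0,1)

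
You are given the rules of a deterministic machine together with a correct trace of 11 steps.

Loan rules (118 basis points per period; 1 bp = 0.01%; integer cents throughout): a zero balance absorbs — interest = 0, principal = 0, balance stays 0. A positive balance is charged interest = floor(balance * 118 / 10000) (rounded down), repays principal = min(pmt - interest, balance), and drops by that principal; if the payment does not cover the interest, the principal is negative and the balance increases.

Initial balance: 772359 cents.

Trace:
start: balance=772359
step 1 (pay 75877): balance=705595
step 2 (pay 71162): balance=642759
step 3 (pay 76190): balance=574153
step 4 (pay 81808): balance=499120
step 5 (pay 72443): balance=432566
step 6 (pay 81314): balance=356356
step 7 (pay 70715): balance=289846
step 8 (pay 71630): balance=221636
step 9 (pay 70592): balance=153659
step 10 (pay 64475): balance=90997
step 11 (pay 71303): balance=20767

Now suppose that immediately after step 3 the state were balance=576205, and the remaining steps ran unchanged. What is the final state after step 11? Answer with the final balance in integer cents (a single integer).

23021

state after step 3 := balance=576205
step 4 (pay 81808): balance=501196
step 5 (pay 72443): balance=434667
step 6 (pay 81314): balance=358482
step 7 (pay 70715): balance=291997
step 8 (pay 71630): balance=223812
step 9 (pay 70592): balance=155860
step 10 (pay 64475): balance=93224
step 11 (pay 71303): balance=23021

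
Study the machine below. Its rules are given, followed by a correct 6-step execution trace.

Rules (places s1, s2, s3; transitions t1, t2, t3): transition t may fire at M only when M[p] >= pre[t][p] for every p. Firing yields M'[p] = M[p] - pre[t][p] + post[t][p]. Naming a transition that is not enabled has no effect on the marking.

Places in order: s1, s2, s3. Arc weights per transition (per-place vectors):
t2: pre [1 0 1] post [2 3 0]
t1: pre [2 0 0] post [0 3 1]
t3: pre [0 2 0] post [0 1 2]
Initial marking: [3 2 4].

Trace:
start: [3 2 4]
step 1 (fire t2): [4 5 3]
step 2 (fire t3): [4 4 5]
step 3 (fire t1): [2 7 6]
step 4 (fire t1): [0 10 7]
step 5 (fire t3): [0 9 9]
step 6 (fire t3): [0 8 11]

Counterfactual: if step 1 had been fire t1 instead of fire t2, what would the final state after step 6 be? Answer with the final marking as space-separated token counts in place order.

1 2 11

(re-executing from step 1 with the substitution; state before step 1: [3 2 4])
step 1 (fire t1): [1 5 5]
step 2 (fire t3): [1 4 7]
step 3 (fire t1): [1 4 7]
step 4 (fire t1): [1 4 7]
step 5 (fire t3): [1 3 9]
step 6 (fire t3): [1 2 11]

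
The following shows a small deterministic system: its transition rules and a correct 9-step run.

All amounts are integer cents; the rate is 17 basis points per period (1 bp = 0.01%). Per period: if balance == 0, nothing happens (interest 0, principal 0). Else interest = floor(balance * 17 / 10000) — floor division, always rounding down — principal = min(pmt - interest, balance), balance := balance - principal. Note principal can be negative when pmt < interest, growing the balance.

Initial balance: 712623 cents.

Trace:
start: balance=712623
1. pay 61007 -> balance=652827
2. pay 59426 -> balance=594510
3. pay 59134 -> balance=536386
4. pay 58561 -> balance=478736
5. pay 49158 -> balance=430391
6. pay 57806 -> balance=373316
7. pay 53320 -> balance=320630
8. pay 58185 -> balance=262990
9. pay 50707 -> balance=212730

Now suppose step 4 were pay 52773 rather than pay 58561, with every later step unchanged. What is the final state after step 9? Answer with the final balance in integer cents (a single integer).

218566

(re-executing from step 4 with the substitution; state before step 4: balance=536386)
4. pay 52773 -> balance=484524
5. pay 49158 -> balance=436189
6. pay 57806 -> balance=379124
7. pay 53320 -> balance=326448
8. pay 58185 -> balance=268817
9. pay 50707 -> balance=218566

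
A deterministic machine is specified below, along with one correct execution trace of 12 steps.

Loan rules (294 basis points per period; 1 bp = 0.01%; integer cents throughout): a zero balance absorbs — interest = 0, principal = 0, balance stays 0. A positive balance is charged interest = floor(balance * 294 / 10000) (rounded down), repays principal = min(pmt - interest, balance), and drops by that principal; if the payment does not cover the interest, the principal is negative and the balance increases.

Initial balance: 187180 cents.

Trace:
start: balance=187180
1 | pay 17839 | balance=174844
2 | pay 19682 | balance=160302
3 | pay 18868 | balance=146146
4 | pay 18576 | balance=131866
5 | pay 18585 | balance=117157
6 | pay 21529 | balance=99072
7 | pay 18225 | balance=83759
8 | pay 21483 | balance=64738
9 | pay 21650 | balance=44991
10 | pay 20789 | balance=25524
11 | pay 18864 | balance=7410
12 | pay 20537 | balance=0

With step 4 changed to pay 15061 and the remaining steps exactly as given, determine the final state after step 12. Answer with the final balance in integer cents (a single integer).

(re-executing from step 4 with the substitution; state before step 4: balance=146146)
4 | pay 15061 | balance=135381
5 | pay 18585 | balance=120776
6 | pay 21529 | balance=102797
7 | pay 18225 | balance=87594
8 | pay 21483 | balance=68686
9 | pay 21650 | balance=49055
10 | pay 20789 | balance=29708
11 | pay 18864 | balance=11717
12 | pay 20537 | balance=0

0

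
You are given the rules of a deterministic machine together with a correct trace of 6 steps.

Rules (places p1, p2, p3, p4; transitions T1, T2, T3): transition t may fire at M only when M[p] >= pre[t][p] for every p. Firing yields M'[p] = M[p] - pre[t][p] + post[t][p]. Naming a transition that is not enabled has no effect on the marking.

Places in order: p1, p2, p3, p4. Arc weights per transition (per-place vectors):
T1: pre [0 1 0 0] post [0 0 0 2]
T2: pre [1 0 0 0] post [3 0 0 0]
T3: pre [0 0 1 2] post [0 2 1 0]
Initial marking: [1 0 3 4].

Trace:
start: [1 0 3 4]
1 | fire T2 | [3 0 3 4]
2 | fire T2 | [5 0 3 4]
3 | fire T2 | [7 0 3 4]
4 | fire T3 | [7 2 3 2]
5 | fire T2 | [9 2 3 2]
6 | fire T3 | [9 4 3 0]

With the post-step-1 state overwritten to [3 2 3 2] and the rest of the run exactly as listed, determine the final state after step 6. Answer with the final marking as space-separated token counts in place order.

9 4 3 0

state after step 1 := [3 2 3 2]
2 | fire T2 | [5 2 3 2]
3 | fire T2 | [7 2 3 2]
4 | fire T3 | [7 4 3 0]
5 | fire T2 | [9 4 3 0]
6 | fire T3 | [9 4 3 0]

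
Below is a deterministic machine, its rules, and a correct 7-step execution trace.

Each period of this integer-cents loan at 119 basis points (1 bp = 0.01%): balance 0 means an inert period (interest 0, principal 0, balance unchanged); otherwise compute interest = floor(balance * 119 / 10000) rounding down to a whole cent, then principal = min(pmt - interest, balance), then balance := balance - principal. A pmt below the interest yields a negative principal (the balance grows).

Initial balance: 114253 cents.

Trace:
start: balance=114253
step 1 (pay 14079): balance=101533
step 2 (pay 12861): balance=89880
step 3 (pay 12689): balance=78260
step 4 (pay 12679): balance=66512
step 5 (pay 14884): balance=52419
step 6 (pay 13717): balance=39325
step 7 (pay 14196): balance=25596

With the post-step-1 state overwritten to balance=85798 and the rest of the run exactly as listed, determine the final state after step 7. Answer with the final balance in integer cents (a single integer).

8704

state after step 1 := balance=85798
step 2 (pay 12861): balance=73957
step 3 (pay 12689): balance=62148
step 4 (pay 12679): balance=50208
step 5 (pay 14884): balance=35921
step 6 (pay 13717): balance=22631
step 7 (pay 14196): balance=8704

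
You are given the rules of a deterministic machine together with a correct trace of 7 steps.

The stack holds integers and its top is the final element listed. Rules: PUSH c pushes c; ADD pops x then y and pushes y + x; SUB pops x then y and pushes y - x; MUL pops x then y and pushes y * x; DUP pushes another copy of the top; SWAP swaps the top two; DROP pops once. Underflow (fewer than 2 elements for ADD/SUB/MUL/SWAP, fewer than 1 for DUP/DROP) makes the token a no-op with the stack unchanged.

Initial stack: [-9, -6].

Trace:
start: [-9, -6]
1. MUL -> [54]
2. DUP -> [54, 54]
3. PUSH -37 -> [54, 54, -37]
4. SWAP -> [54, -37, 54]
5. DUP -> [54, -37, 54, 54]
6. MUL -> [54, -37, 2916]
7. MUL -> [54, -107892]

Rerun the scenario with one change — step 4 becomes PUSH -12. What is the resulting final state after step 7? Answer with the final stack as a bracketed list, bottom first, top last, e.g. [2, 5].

(re-executing from step 4 with the substitution; state before step 4: [54, 54, -37])
4. PUSH -12 -> [54, 54, -37, -12]
5. DUP -> [54, 54, -37, -12, -12]
6. MUL -> [54, 54, -37, 144]
7. MUL -> [54, 54, -5328]

[54, 54, -5328]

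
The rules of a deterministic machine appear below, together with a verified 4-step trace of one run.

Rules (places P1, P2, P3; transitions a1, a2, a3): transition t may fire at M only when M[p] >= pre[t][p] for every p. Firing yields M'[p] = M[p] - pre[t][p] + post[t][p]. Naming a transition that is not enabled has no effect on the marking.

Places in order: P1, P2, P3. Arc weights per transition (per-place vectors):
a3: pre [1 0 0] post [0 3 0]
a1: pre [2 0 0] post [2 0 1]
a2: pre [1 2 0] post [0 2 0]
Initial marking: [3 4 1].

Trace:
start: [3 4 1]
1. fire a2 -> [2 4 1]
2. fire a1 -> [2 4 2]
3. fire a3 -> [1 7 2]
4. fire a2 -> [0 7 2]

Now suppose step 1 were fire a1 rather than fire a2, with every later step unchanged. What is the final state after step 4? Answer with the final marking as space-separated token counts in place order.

1 7 3

(re-executing from step 1 with the substitution; state before step 1: [3 4 1])
1. fire a1 -> [3 4 2]
2. fire a1 -> [3 4 3]
3. fire a3 -> [2 7 3]
4. fire a2 -> [1 7 3]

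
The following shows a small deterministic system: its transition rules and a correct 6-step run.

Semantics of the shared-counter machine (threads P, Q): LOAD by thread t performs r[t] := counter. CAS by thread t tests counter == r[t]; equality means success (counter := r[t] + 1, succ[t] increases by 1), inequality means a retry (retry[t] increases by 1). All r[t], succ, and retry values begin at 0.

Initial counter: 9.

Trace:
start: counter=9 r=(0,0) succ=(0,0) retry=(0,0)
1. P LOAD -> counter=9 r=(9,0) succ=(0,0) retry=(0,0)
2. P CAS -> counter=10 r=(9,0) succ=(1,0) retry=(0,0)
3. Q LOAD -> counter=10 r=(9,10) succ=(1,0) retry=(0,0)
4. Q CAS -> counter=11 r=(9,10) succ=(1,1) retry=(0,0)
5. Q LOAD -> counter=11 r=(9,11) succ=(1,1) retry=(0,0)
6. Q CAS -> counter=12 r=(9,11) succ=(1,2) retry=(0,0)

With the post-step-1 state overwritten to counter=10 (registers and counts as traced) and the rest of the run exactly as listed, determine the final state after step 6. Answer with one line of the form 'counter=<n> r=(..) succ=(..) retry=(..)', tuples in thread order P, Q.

state after step 1 := counter=10 r=(9,0) succ=(0,0) retry=(0,0)
2. P CAS -> counter=10 r=(9,0) succ=(0,0) retry=(1,0)
3. Q LOAD -> counter=10 r=(9,10) succ=(0,0) retry=(1,0)
4. Q CAS -> counter=11 r=(9,10) succ=(0,1) retry=(1,0)
5. Q LOAD -> counter=11 r=(9,11) succ=(0,1) retry=(1,0)
6. Q CAS -> counter=12 r=(9,11) succ=(0,2) retry=(1,0)

counter=12 r=(9,11) succ=(0,2) retry=(1,0)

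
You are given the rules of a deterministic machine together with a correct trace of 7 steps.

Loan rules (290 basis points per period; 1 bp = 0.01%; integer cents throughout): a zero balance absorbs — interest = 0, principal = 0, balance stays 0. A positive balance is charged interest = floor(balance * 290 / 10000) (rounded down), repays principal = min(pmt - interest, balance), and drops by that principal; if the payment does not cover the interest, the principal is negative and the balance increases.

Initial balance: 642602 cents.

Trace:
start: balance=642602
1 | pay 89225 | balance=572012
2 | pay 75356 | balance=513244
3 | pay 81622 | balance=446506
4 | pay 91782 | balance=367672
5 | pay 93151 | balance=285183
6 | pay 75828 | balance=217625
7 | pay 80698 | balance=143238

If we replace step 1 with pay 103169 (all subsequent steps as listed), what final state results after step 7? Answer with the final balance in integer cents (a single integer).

(re-executing from step 1 with the substitution; state before step 1: balance=642602)
1 | pay 103169 | balance=558068
2 | pay 75356 | balance=498895
3 | pay 81622 | balance=431740
4 | pay 91782 | balance=352478
5 | pay 93151 | balance=269548
6 | pay 75828 | balance=201536
7 | pay 80698 | balance=126682

126682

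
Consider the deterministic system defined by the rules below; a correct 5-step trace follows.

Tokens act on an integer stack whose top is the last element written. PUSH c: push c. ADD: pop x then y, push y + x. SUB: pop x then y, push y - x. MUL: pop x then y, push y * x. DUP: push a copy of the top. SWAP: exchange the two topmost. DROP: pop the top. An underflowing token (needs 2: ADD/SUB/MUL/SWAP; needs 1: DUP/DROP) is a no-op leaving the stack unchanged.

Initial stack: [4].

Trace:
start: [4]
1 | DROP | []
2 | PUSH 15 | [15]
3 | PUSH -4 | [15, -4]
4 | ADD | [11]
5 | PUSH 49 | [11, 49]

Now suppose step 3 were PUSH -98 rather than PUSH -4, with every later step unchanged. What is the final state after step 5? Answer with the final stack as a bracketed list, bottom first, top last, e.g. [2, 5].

[-83, 49]

(re-executing from step 3 with the substitution; state before step 3: [15])
3 | PUSH -98 | [15, -98]
4 | ADD | [-83]
5 | PUSH 49 | [-83, 49]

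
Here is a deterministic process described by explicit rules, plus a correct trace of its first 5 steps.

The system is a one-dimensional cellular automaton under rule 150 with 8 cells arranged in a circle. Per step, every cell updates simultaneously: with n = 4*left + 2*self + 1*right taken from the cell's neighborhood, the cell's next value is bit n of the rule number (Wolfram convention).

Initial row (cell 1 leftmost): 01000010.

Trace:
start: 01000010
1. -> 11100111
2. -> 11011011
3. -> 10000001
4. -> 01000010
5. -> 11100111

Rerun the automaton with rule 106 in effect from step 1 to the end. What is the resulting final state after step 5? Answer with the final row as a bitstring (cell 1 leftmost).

(re-executing steps 1..5 under rule 106; state before step 1: 01000010)
1. -> 10000100
2. -> 00001001
3. -> 00010010
4. -> 00100100
5. -> 01001000

01001000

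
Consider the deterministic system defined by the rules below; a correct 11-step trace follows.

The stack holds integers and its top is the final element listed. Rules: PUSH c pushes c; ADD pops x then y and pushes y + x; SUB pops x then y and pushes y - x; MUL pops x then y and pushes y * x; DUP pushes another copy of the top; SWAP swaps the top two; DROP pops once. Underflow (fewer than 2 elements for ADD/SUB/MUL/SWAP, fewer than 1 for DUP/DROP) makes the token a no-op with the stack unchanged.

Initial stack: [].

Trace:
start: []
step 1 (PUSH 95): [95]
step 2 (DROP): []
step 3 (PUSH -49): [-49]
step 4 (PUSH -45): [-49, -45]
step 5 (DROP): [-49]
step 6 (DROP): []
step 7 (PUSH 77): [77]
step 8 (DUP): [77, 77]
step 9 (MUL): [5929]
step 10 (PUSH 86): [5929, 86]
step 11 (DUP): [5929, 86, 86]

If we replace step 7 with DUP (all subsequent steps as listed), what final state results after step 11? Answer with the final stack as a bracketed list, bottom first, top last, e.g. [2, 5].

[86, 86]

(re-executing from step 7 with the substitution; state before step 7: [])
step 7 (DUP): []
step 8 (DUP): []
step 9 (MUL): []
step 10 (PUSH 86): [86]
step 11 (DUP): [86, 86]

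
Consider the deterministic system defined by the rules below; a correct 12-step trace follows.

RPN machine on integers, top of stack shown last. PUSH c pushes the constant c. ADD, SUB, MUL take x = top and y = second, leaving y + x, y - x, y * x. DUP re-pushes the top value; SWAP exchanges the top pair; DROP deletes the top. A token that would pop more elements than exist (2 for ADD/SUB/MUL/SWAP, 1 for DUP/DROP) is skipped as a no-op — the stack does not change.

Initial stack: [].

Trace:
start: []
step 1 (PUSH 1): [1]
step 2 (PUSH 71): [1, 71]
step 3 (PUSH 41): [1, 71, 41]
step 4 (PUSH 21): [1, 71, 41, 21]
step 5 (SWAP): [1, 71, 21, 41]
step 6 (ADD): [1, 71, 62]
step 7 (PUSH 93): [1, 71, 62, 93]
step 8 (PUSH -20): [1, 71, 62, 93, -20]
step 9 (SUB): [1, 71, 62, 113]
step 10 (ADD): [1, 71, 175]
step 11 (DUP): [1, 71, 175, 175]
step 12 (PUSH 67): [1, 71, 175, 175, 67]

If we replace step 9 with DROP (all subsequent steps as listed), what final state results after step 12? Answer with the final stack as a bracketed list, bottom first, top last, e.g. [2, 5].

(re-executing from step 9 with the substitution; state before step 9: [1, 71, 62, 93, -20])
step 9 (DROP): [1, 71, 62, 93]
step 10 (ADD): [1, 71, 155]
step 11 (DUP): [1, 71, 155, 155]
step 12 (PUSH 67): [1, 71, 155, 155, 67]

[1, 71, 155, 155, 67]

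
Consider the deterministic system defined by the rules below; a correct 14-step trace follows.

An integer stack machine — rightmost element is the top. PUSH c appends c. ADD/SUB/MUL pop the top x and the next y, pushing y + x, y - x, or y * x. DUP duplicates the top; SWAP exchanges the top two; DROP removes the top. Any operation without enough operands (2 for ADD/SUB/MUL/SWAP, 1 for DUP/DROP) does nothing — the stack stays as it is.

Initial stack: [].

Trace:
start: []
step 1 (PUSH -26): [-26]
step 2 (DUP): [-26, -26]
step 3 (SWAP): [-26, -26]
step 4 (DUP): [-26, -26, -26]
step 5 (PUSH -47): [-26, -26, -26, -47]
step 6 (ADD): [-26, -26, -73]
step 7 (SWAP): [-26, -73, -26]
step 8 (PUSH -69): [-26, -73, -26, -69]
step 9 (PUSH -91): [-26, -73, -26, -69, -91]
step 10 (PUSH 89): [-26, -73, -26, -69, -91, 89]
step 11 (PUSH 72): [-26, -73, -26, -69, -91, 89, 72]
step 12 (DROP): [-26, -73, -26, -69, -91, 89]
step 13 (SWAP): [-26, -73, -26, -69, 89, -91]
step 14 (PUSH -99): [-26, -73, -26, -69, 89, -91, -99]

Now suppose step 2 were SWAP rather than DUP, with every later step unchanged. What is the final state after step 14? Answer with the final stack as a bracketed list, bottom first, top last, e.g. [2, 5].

(re-executing from step 2 with the substitution; state before step 2: [-26])
step 2 (SWAP): [-26]
step 3 (SWAP): [-26]
step 4 (DUP): [-26, -26]
step 5 (PUSH -47): [-26, -26, -47]
step 6 (ADD): [-26, -73]
step 7 (SWAP): [-73, -26]
step 8 (PUSH -69): [-73, -26, -69]
step 9 (PUSH -91): [-73, -26, -69, -91]
step 10 (PUSH 89): [-73, -26, -69, -91, 89]
step 11 (PUSH 72): [-73, -26, -69, -91, 89, 72]
step 12 (DROP): [-73, -26, -69, -91, 89]
step 13 (SWAP): [-73, -26, -69, 89, -91]
step 14 (PUSH -99): [-73, -26, -69, 89, -91, -99]

[-73, -26, -69, 89, -91, -99]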